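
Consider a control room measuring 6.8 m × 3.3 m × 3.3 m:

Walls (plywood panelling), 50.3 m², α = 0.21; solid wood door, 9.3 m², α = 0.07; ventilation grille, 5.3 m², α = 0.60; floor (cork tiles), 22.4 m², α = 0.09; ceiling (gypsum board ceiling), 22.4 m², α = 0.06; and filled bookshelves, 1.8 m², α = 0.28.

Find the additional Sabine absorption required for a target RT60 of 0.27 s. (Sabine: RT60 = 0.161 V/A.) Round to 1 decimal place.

25.9 sabins

Total absorption A₁ = 50.3×0.21 + 9.3×0.07 + 5.3×0.60 + 22.4×0.09 + 22.4×0.06 + 1.8×0.28
  = 10.563 + 0.651 + 3.180 + 2.016 + 1.344 + 0.504 = 18.258 m² sabins.
For T = 0.27 s, need A₂ = 0.161·V/T = 0.161·74.052/0.27 = 44.157 sabins.
ΔA = A₂ − A₁ = 44.157 − 18.258 = 25.9 sabins.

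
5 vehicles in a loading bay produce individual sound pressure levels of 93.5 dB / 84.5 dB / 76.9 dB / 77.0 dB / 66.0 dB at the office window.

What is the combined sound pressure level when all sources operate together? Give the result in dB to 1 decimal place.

94.2 dB

Converting to relative power and adding: 10^(93.5/10) + 10^(84.5/10) + 10^(76.9/10) + 10^(77.0/10) + 10^(66.0/10) = 2.624e+09.
Back to dB: 10·log₁₀ Σ = 94.2 dB.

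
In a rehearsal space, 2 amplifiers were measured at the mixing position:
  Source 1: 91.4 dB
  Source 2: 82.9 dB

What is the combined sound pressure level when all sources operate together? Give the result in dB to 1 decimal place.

Sum in the linear (power) domain: Σ 10^(Lᵢ/10) = 10^(91.4/10) + 10^(82.9/10) = 1.575e+09.
Back to dB: 10·log₁₀ Σ = 92.0 dB.

92.0 dB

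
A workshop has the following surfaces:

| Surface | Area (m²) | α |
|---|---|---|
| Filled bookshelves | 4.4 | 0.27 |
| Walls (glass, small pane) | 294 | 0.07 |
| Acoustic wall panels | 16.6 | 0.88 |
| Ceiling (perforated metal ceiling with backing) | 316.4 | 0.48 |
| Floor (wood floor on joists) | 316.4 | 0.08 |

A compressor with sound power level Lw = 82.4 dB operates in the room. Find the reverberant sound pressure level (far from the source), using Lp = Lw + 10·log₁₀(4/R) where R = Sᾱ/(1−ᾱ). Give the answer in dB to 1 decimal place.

Σ(Sᵢαᵢ) = 4.4·0.27 + 294·0.07 + 16.6·0.88 + 316.4·0.48 + 316.4·0.08 = 213.560; total area S = 947.8 m².
ᾱ = 213.560/947.8 = 0.2253; R = Sᾱ/(1−ᾱ) = 213.560/(1−0.2253) = 275.668 m².
Lp = Lw + 10 log₁₀(4/R) = 82.4 -18.38 = 64.0 dB.

64.0 dB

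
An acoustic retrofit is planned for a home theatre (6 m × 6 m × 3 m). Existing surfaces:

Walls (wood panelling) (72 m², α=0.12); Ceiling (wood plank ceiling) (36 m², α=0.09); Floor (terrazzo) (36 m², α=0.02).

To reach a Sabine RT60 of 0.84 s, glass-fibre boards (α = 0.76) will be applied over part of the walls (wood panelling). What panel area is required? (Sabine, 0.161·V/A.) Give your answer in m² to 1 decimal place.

Summing Sᵢαᵢ: 8.640 + 3.240 + 0.720 → A₁ = 12.600 sabins.
Required A₂ = 0.161·108/0.84 = 20.700 sabins.
ΔA needed = 20.700 − 12.600 = 8.100 sabins.
Net gain per m²: Δα = 0.76 − 0.12 = 0.64.
Area = ΔA/Δα = 8.100/0.64 = 12.7 m².

12.7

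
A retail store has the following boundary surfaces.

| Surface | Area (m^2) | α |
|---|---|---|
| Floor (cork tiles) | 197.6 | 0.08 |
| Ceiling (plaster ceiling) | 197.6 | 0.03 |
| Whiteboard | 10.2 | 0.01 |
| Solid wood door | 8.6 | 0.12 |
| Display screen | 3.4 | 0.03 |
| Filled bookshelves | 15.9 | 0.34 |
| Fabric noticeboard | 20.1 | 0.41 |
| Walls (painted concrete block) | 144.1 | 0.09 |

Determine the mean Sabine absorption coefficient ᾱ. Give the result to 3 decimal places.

0.083

Total surface area S = 597.5 m^2.
Weighted sum Σ Sα = 49.588.
ᾱ = A/S = 0.083.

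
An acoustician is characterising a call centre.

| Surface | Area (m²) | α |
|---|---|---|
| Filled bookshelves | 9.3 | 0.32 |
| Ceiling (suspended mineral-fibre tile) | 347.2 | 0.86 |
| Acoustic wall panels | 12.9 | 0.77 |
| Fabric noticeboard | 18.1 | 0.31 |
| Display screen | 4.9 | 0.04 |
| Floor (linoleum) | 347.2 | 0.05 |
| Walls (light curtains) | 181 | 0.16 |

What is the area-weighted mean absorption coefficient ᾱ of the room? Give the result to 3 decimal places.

S = Σ Sᵢ = 9.3 + 347.2 + 12.9 + 18.1 + 4.9 + 347.2 + 181 = 920.6 m².
Weighted sum Σ Sα = 363.628.
ᾱ = A/S = 0.395.

0.395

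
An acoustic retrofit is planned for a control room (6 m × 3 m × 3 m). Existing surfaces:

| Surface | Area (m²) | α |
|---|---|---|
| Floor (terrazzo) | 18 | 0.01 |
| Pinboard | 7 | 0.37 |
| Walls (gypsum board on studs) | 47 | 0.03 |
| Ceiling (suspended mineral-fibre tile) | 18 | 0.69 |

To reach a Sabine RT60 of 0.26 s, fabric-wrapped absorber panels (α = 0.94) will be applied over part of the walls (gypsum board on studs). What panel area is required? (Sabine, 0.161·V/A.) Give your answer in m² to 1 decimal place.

Summing Sᵢαᵢ: 0.180 + 2.590 + 1.410 + 12.420 → A₁ = 16.600 sabins.
Required A₂ = 0.161·54/0.26 = 33.438 sabins.
Absorption to add: 33.438 − 16.600 = 16.838 sabins.
Net gain per m²: Δα = 0.94 − 0.03 = 0.91.
Panel area = 16.838 / 0.91 = 18.5 m².

18.5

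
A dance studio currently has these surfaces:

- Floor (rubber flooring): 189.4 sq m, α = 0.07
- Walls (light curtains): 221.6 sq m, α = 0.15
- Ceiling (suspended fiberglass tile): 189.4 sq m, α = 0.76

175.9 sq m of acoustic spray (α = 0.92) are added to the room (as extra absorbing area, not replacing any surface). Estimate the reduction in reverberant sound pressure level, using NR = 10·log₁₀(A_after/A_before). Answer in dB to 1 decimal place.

2.7 dB

A_before = Σ Sᵢαᵢ = 189.4·0.07 + 221.6·0.15 + 189.4·0.76 = 190.442 sabins.
Treatment contributes 175.9·0.92 = 161.828 sabins.
New total A_after = 352.270 sabins.
Reduction = 10 log₁₀(A_after/A_before) = 10 log₁₀(1.8497) = 2.7 dB.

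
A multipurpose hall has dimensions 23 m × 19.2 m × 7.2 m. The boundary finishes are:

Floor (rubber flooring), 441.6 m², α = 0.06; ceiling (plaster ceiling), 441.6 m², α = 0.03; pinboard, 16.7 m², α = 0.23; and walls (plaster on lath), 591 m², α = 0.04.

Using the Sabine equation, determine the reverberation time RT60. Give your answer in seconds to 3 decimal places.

Summing Sᵢαᵢ: 26.496 + 13.248 + 3.841 + 23.640 → A = 67.225 sabins.
V = 23·19.2·7.2 = 3179.52 m³.
RT60 = 0.161 · V / A = 0.161 × 3179.52 / 67.225 = 7.615 s.

7.615 seconds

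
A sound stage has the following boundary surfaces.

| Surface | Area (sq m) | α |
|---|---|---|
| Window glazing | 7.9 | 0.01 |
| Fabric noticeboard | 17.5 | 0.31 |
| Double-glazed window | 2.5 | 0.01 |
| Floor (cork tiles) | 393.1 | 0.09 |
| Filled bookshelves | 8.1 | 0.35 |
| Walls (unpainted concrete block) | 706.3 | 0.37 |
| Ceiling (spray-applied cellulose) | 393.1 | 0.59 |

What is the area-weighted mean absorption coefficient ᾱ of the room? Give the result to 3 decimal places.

0.351

S = Σ Sᵢ = 7.9 + 17.5 + 2.5 + 393.1 + 8.1 + 706.3 + 393.1 = 1528.5 sq m.
A = 7.9×0.01 + 17.5×0.31 + 2.5×0.01 + 393.1×0.09 + 8.1×0.35 + 706.3×0.37 + 393.1×0.59 = 537.003 sabins.
ᾱ = 537.003 / 1528.5 = 0.351.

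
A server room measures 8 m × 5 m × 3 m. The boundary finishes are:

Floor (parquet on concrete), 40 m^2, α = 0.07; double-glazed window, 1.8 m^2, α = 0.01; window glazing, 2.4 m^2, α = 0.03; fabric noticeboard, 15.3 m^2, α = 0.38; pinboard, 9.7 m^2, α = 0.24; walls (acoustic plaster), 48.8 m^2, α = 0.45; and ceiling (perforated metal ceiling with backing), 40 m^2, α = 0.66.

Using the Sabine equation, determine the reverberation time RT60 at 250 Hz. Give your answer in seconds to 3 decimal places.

Total absorption A = 40×0.07 + 1.8×0.01 + 2.4×0.03 + 15.3×0.38 + 9.7×0.24 + 48.8×0.45 + 40×0.66
  = 2.800 + 0.018 + 0.072 + 5.814 + 2.328 + 21.960 + 26.400 = 59.392 m^2 sabins.
Volume V = 8 × 5 × 3 = 120 m³.
Sabine: RT60 = 0.161 × 120 / 59.392 = 0.325 s.

0.325 seconds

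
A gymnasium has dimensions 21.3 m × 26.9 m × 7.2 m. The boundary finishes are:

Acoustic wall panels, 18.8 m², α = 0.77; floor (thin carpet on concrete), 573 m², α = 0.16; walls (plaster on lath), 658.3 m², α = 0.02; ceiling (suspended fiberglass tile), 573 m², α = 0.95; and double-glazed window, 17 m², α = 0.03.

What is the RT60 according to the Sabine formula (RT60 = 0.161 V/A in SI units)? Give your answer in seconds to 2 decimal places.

Summing Sᵢαᵢ: 14.476 + 91.680 + 13.166 + 544.350 + 0.510 → A = 664.182 sabins.
V = 21.3·26.9·7.2 = 4125.384 m³.
T = 0.161 V/A = 0.161·4125.384/664.182 = 1.00 s.

1.00 seconds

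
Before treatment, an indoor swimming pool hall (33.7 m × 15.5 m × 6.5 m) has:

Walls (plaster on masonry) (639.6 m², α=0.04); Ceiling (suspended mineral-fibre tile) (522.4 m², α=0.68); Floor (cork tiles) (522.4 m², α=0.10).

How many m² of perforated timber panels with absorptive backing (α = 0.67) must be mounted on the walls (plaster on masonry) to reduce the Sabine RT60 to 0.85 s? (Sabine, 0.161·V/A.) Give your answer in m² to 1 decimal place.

333.4

A₁ = Σ Sᵢαᵢ = 639.6·0.04 + 522.4·0.68 + 522.4·0.10 = 433.056 sabins.
Required A₂ = 0.161·3395.275/0.85 = 643.105 sabins.
ΔA needed = 643.105 − 433.056 = 210.049 sabins.
Net gain per m²: Δα = 0.67 − 0.04 = 0.63.
Panel area = 210.049 / 0.63 = 333.4 m².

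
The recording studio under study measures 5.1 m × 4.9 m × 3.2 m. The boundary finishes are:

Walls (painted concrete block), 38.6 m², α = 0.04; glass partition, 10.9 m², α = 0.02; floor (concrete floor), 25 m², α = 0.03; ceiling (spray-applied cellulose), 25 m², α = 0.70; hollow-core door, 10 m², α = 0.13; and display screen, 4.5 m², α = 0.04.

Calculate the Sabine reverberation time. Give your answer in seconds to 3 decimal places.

0.599 s

A = Σ Sᵢαᵢ = 38.6×0.04 + 10.9×0.02 + 25×0.03 + 25×0.70 + 10×0.13 + 4.5×0.04 = 21.492 sabins.
Volume V = 5.1 × 4.9 × 3.2 = 79.968 m³.
Sabine: RT60 = 0.161 × 79.968 / 21.492 = 0.599 s.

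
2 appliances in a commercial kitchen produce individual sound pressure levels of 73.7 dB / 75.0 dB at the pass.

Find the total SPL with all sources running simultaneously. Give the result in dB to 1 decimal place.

Σ 10^(Lᵢ/10) = 5.507e+07.
Back to dB: 10·log₁₀ Σ = 77.4 dB.

77.4 dB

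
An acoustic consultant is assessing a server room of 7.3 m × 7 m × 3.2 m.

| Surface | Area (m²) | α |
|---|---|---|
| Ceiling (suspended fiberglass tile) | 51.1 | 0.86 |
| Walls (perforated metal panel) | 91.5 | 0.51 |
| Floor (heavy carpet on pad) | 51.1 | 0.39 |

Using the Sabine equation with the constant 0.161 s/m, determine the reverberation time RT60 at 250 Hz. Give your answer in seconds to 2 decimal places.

0.24 s

Equivalent absorption area: A = 51.1·0.86 + 91.5·0.51 + 51.1·0.39 = 110.540 m².
Room volume: 163.52 m³.
RT60 = 0.161 · V / A = 0.161 × 163.52 / 110.540 = 0.24 s.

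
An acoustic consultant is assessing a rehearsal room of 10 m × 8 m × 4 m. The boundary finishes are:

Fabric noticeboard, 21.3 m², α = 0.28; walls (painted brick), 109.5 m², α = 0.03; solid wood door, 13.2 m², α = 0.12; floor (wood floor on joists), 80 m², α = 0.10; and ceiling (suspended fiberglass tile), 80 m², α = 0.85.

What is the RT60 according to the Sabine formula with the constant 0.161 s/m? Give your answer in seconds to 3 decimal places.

Total absorption A = 21.3×0.28 + 109.5×0.03 + 13.2×0.12 + 80×0.10 + 80×0.85
  = 5.964 + 3.285 + 1.584 + 8.000 + 68.000 = 86.833 m² sabins.
Volume V = 10 × 8 × 4 = 320 m³.
T = 0.161 V/A = 0.161·320/86.833 = 0.593 s.

0.593 seconds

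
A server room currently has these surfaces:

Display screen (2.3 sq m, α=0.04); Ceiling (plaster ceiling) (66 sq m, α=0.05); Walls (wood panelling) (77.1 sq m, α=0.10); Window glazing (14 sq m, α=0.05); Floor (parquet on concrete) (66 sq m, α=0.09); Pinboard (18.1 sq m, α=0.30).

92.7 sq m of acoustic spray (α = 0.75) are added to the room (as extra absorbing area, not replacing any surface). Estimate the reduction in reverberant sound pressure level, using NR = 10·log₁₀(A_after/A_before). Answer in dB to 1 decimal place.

6.0 dB

Summing Sᵢαᵢ: 0.092 + 3.300 + 7.710 + 0.700 + 5.940 + 5.430 → A_before = 23.172 sabins.
Treatment contributes 92.7·0.75 = 69.525 sabins.
New total A_after = 92.697 sabins.
NR = 10·log₁₀(92.697/23.172) = 6.0 dB.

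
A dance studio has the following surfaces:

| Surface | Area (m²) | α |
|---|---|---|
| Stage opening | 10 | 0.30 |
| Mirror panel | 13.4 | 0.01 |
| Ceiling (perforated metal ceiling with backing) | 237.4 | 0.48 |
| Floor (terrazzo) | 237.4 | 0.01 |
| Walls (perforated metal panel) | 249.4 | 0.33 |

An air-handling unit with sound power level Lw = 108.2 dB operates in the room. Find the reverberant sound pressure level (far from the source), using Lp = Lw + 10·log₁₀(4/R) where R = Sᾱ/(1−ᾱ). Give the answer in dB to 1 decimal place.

Σ(Sᵢαᵢ) = 10×0.30 + 13.4×0.01 + 237.4×0.48 + 237.4×0.01 + 249.4×0.33 = 201.762; total area S = 747.6 m².
ᾱ = 0.2699, so room constant R = A/(1−ᾱ) = 276.348 m².
Lp = 108.2 + 10·log₁₀(4/276.348) = 108.2 + (-18.39) = 89.8 dB.

89.8 dB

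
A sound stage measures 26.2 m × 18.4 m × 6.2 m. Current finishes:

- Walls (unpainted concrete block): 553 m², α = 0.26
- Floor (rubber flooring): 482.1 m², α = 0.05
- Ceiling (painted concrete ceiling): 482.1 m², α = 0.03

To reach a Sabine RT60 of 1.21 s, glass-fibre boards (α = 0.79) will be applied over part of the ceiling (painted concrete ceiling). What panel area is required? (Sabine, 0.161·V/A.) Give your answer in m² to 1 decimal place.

Total absorption A₁ = 553*0.26 + 482.1*0.05 + 482.1*0.03
  = 143.780 + 24.105 + 14.463 = 182.348 m² sabins.
V = 2988.896 m³. Target absorption A₂ = 0.161 × 2988.896 / 1.21 = 397.696 sabins.
Absorption to add: 397.696 − 182.348 = 215.348 sabins.
Net gain per m²: Δα = 0.79 − 0.03 = 0.76.
Panel area = 215.348 / 0.76 = 283.4 m².

283.4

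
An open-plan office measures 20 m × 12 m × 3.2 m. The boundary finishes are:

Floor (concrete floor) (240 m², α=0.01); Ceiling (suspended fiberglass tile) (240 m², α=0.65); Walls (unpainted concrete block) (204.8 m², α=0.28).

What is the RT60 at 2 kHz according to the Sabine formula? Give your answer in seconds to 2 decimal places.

0.57 seconds

Total absorption A = 240·0.01 + 240·0.65 + 204.8·0.28
  = 2.400 + 156.000 + 57.344 = 215.744 m² sabins.
Volume V = 20 × 12 × 3.2 = 768 m³.
RT60 = 0.161 · V / A = 0.161 × 768 / 215.744 = 0.57 s.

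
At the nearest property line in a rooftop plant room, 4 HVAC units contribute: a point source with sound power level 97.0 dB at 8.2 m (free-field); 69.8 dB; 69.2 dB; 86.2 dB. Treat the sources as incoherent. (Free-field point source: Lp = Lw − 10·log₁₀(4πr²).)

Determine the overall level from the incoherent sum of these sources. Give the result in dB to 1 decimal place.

Source at 8.2 m: Lp = 97.0 − 10·log₁₀(4π·8.2²) = 97.0 − 10·log₁₀(844.963) = 67.7 dB.
Sum in the linear (power) domain: Σ 10^(Lᵢ/10) = 10^(67.7/10) + 10^(69.8/10) + 10^(69.2/10) + 10^(86.2/10) = 4.406e+08.
L_total = 10·log₁₀(4.406e+08) = 86.4 dB.

86.4 dB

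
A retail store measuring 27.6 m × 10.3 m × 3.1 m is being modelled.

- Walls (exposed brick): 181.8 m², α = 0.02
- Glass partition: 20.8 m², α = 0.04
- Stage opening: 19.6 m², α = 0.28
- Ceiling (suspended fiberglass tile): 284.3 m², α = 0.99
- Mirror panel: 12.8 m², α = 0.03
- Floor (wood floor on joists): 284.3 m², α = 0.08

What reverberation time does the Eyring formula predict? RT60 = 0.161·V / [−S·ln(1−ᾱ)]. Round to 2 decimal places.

Total surface area S = 181.8 + 20.8 + 19.6 + 284.3 + 12.8 + 284.3 = 803.6 m².
Σ(Sᵢαᵢ) = 181.8·0.02 + 20.8·0.04 + 19.6·0.28 + 284.3·0.99 + 12.8·0.03 + 284.3·0.08 = 314.541.
Mean coefficient ᾱ = A/S = 0.3914.
−S·ln(1−ᾱ) = −803.6 × ln(1 − 0.3914) = 399.063.
V = 27.6 × 10.3 × 3.1 = 881.268 m³.
T = 0.161·V/[−S·ln(1−ᾱ)] = 0.161·881.268/399.063 = 0.36 s.

0.36 seconds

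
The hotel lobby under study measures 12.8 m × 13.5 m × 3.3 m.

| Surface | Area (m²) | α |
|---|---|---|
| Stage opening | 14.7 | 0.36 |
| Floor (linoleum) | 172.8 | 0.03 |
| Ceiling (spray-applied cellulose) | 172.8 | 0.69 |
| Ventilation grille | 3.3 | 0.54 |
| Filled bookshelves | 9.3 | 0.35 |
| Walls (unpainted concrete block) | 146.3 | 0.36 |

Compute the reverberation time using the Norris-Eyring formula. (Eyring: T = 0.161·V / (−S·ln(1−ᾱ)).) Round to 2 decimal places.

0.39 s

S = Σ Sᵢ = 519.2 m².
Σ(Sᵢαᵢ) = 14.7·0.36 + 172.8·0.03 + 172.8·0.69 + 3.3·0.54 + 9.3·0.35 + 146.3·0.36 = 187.413.
ᾱ = 187.413 / 519.2 = 0.3610.
Eyring denominator: −S ln(1−ᾱ) = 232.524.
V = 12.8 × 13.5 × 3.3 = 570.24 m³.
T = 0.161·V/[−S·ln(1−ᾱ)] = 0.161·570.24/232.524 = 0.39 s.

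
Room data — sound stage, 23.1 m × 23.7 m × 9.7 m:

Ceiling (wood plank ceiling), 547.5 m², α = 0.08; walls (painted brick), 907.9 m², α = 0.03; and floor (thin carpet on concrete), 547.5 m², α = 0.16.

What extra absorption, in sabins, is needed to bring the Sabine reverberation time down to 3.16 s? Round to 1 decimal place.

111.9 sabins

Equivalent absorption area: A₁ = 547.5×0.08 + 907.9×0.03 + 547.5×0.16 = 158.637 m².
V = 5310.459 m³. Required absorption A₂ = 0.161 × 5310.459 / 3.16 = 270.565 sabins.
Shortfall: 270.565 − 158.637 = 111.9 sabins.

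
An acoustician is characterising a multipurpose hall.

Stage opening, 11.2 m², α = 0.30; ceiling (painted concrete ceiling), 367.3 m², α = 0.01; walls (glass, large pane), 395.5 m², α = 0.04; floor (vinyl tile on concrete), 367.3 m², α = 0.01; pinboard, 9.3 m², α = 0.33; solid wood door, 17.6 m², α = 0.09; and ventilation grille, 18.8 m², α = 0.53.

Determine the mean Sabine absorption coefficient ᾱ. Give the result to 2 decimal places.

0.03

Total surface area S = 1187.0 m².
Weighted sum Σ Sα = 41.143.
ᾱ = A/S = 0.03.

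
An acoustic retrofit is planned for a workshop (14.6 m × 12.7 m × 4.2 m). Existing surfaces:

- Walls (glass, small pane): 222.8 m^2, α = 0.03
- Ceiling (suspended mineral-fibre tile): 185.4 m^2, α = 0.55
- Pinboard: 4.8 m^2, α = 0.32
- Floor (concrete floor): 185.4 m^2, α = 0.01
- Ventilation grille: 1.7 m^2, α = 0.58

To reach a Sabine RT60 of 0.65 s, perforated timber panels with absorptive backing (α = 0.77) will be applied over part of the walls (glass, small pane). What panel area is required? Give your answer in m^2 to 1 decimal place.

Summing Sᵢαᵢ: 6.684 + 101.970 + 1.536 + 1.854 + 0.986 → A₁ = 113.030 sabins.
V = 778.764 m³. Target absorption A₂ = 0.161 × 778.764 / 0.65 = 192.894 sabins.
ΔA needed = 192.894 − 113.030 = 79.864 sabins.
Net gain per m^2: Δα = 0.77 − 0.03 = 0.74.
Area = ΔA/Δα = 79.864/0.74 = 107.9 m^2.

107.9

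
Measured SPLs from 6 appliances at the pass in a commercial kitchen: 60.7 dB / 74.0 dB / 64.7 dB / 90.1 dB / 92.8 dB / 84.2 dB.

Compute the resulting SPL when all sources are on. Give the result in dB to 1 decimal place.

95.1 dB

Σ 10^(Lᵢ/10) = 3.221e+09.
L_total = 10·log₁₀(3.221e+09) = 95.1 dB.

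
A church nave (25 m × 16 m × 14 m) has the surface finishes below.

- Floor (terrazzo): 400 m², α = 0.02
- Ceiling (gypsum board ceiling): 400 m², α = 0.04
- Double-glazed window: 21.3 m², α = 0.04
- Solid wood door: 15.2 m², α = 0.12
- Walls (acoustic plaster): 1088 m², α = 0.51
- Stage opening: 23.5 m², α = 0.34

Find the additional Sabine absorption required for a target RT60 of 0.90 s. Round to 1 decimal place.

A₁ = Σ Sᵢαᵢ = 400*0.02 + 400*0.04 + 21.3*0.04 + 15.2*0.12 + 1088*0.51 + 23.5*0.34 = 589.546 sabins.
For T = 0.90 s, need A₂ = 0.161·V/T = 0.161·5600/0.90 = 1001.778 sabins.
ΔA = A₂ − A₁ = 1001.778 − 589.546 = 412.2 sabins.

412.2 sabins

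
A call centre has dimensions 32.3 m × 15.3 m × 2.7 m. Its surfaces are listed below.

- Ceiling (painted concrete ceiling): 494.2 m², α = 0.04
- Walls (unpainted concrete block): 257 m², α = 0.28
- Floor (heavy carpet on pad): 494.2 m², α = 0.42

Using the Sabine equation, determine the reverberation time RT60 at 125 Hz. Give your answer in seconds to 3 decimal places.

Total absorption A = 494.2*0.04 + 257*0.28 + 494.2*0.42
  = 19.768 + 71.960 + 207.564 = 299.292 m² sabins.
V = 32.3·15.3·2.7 = 1334.313 m³.
Sabine: RT60 = 0.161 × 1334.313 / 299.292 = 0.718 s.

0.718 sec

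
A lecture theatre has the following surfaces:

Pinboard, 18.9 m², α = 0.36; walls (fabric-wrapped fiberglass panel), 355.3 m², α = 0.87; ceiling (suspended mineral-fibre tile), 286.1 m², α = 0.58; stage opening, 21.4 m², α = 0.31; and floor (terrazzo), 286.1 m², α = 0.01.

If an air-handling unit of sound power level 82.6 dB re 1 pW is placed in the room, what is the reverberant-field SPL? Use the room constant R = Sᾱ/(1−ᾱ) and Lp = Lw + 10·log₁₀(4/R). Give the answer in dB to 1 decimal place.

Σ(Sᵢαᵢ) = 18.9·0.36 + 355.3·0.87 + 286.1·0.58 + 21.4·0.31 + 286.1·0.01 = 491.348; total area S = 967.8 m².
ᾱ = 491.348/967.8 = 0.5077; R = Sᾱ/(1−ᾱ) = 491.348/(1−0.5077) = 998.066 m².
Lp = 82.6 + 10·log₁₀(4/998.066) = 82.6 + (-23.97) = 58.6 dB.

58.6 dB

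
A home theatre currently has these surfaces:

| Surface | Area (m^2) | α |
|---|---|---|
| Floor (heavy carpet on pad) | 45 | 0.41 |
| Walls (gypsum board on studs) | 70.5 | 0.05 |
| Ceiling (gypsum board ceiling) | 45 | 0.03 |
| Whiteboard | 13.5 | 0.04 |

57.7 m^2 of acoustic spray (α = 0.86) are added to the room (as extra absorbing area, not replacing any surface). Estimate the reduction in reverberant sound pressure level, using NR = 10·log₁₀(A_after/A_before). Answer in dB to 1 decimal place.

4.9 dB

Summing Sᵢαᵢ: 18.450 + 3.525 + 1.350 + 0.540 → A_before = 23.865 sabins.
Treatment contributes 57.7·0.86 = 49.622 sabins.
New total A_after = 73.487 sabins.
Reduction = 10 log₁₀(A_after/A_before) = 10 log₁₀(3.0793) = 4.9 dB.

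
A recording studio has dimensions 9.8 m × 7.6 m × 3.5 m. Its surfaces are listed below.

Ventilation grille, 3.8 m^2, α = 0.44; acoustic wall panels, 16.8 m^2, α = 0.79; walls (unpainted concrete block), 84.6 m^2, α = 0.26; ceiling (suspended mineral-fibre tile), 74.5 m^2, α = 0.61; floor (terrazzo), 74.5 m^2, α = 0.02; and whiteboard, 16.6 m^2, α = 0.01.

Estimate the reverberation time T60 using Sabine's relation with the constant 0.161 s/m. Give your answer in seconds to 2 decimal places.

Equivalent absorption area: A = 3.8·0.44 + 16.8·0.79 + 84.6·0.26 + 74.5·0.61 + 74.5·0.02 + 16.6·0.01 = 84.041 m^2.
Volume V = 9.8 × 7.6 × 3.5 = 260.68 m³.
RT60 = 0.161 · V / A = 0.161 × 260.68 / 84.041 = 0.50 s.

0.50 s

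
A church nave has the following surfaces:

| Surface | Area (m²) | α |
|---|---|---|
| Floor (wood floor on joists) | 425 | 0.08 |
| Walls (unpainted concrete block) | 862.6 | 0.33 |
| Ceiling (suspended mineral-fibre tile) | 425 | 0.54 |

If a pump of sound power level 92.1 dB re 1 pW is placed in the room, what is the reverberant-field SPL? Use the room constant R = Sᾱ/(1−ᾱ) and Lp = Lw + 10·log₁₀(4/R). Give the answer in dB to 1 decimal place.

69.1 dB

Σ(Sᵢαᵢ) = 425·0.08 + 862.6·0.33 + 425·0.54 = 548.158; total area S = 1712.6 m².
ᾱ = 548.158/1712.6 = 0.3201; R = Sᾱ/(1−ᾱ) = 548.158/(1−0.3201) = 806.233 m².
Lp = Lw + 10 log₁₀(4/R) = 92.1 -23.04 = 69.1 dB.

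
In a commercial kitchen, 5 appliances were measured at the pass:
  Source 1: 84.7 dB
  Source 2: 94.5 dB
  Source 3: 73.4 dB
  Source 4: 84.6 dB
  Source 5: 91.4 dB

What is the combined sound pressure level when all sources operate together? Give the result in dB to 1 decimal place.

96.8 dB

Σ 10^(Lᵢ/10) = 4.804e+09.
L_total = 10·log₁₀(4.804e+09) = 96.8 dB.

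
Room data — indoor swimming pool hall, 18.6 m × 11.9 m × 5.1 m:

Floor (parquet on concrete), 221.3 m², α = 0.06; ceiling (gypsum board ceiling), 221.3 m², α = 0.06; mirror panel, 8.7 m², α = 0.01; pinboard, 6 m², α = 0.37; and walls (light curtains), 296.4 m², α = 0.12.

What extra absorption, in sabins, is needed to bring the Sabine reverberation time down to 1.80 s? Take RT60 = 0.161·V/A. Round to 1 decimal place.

36.5 sabins

A₁ = Σ Sᵢαᵢ = 221.3×0.06 + 221.3×0.06 + 8.7×0.01 + 6×0.37 + 296.4×0.12 = 64.431 sabins.
V = 1128.834 m³. Required absorption A₂ = 0.161 × 1128.834 / 1.80 = 100.968 sabins.
Additional absorption ΔA = 100.968 − 64.431 = 36.5 sabins.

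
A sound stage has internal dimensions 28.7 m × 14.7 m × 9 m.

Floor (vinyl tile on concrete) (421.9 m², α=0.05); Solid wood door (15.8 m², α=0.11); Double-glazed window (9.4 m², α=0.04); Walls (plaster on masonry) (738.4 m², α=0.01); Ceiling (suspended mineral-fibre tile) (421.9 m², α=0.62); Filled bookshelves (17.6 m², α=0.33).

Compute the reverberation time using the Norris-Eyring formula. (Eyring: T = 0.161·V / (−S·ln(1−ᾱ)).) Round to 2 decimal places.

1.86 sec

S = Σ Sᵢ = 1625.0 m².
Σ(Sᵢαᵢ) = 421.9×0.05 + 15.8×0.11 + 9.4×0.04 + 738.4×0.01 + 421.9×0.62 + 17.6×0.33 = 297.979.
ᾱ = 297.979 / 1625.0 = 0.1834.
−S·ln(1−ᾱ) = −1625.0 × ln(1 − 0.1834) = 329.235.
V = 28.7 × 14.7 × 9 = 3797.01 m³.
T = 0.161·V/[−S·ln(1−ᾱ)] = 0.161·3797.01/329.235 = 1.86 s.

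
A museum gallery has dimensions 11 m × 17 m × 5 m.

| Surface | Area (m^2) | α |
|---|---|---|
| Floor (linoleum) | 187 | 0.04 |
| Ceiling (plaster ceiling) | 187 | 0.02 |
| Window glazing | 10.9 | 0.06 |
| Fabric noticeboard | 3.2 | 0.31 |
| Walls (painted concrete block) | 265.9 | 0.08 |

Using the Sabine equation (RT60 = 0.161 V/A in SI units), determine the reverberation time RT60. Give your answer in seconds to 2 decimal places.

4.41 sec

Equivalent absorption area: A = 187*0.04 + 187*0.02 + 10.9*0.06 + 3.2*0.31 + 265.9*0.08 = 34.138 m^2.
Room volume: 935 m³.
RT60 = 0.161 · V / A = 0.161 × 935 / 34.138 = 4.41 s.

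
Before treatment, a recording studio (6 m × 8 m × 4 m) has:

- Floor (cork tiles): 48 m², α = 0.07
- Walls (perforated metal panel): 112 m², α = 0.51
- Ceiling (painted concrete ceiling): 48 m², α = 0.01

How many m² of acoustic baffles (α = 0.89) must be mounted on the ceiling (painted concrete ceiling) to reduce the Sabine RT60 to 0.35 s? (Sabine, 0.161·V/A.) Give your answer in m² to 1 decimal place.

Summing Sᵢαᵢ: 3.360 + 57.120 + 0.480 → A₁ = 60.960 sabins.
V = 192 m³. Target absorption A₂ = 0.161 × 192 / 0.35 = 88.320 sabins.
ΔA needed = 88.320 − 60.960 = 27.360 sabins.
Net gain per m²: Δα = 0.89 − 0.01 = 0.88.
Panel area = 27.360 / 0.88 = 31.1 m².

31.1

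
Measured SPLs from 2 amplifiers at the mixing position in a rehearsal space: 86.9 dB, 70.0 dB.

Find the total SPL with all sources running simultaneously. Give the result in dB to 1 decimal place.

87.0 dB

Converting to relative power and adding: 10^(86.9/10) + 10^(70.0/10) = 4.998e+08.
Combined level = 10 log₁₀(4.998e+08) = 87.0 dB.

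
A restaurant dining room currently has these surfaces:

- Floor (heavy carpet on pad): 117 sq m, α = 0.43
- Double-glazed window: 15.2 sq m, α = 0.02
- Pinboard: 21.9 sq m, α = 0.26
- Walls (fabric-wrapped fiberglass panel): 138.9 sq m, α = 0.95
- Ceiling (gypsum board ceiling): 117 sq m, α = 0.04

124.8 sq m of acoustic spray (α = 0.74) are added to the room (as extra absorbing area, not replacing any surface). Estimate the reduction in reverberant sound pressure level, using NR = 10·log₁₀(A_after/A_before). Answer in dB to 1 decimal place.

1.7 dB

Summing Sᵢαᵢ: 50.310 + 0.304 + 5.694 + 131.955 + 4.680 → A_before = 192.943 sabins.
Added absorption = 124.8 × 0.74 = 92.352 sabins.
A_after = 192.943 + 92.352 = 285.295 sabins.
NR = 10·log₁₀(285.295/192.943) = 1.7 dB.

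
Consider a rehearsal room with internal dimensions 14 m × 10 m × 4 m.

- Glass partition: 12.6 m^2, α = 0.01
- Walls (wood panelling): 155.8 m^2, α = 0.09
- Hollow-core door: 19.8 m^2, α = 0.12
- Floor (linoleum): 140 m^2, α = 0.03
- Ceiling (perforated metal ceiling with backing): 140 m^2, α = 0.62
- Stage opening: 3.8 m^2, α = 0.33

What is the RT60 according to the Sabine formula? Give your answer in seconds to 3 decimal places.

0.829 sec

Total absorption A = 12.6*0.01 + 155.8*0.09 + 19.8*0.12 + 140*0.03 + 140*0.62 + 3.8*0.33
  = 0.126 + 14.022 + 2.376 + 4.200 + 86.800 + 1.254 = 108.778 m^2 sabins.
Room volume: 560 m³.
RT60 = 0.161 · V / A = 0.161 × 560 / 108.778 = 0.829 s.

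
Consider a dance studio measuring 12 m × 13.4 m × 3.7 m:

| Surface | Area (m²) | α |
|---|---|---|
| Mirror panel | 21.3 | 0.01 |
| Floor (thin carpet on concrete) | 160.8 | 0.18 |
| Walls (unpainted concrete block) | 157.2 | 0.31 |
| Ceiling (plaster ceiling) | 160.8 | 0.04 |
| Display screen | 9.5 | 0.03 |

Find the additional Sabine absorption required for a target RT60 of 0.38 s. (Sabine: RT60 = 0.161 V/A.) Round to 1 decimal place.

Equivalent absorption area: A₁ = 21.3·0.01 + 160.8·0.18 + 157.2·0.31 + 160.8·0.04 + 9.5·0.03 = 84.606 m².
V = 594.96 m³. Required absorption A₂ = 0.161 × 594.96 / 0.38 = 252.075 sabins.
ΔA = A₂ − A₁ = 252.075 − 84.606 = 167.5 sabins.

167.5 sabins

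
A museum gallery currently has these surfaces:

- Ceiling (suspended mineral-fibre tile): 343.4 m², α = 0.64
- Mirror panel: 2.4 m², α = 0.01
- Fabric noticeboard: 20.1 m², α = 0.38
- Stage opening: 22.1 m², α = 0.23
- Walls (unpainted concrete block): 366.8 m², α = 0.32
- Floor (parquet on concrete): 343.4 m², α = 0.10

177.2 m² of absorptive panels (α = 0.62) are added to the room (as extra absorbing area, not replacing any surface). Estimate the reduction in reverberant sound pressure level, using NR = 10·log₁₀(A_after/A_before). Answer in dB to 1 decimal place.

1.1 dB

Total absorption A_before = 343.4*0.64 + 2.4*0.01 + 20.1*0.38 + 22.1*0.23 + 366.8*0.32 + 343.4*0.10
  = 219.776 + 0.024 + 7.638 + 5.083 + 117.376 + 34.340 = 384.237 m² sabins.
Treatment contributes 177.2·0.62 = 109.864 sabins.
A_after = 384.237 + 109.864 = 494.101 sabins.
Reduction = 10 log₁₀(A_after/A_before) = 10 log₁₀(1.2859) = 1.1 dB.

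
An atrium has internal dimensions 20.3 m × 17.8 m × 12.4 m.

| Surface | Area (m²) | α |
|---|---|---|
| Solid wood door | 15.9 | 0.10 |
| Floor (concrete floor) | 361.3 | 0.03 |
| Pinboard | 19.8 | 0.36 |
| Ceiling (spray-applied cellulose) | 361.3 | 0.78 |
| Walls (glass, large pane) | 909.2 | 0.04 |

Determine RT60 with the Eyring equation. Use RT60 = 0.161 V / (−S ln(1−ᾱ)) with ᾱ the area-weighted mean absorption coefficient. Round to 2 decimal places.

1.91 s

Total surface area S = 15.9 + 361.3 + 19.8 + 361.3 + 909.2 = 1667.5 m².
Absorption A = 15.9×0.10 + 361.3×0.03 + 19.8×0.36 + 361.3×0.78 + 909.2×0.04 = 337.739 sabins.
Mean coefficient ᾱ = A/S = 0.2025.
Eyring denominator: −S ln(1−ᾱ) = 377.311.
V = 20.3 × 17.8 × 12.4 = 4480.616 m³.
RT60 = 0.161 × 4480.616 / 377.311 = 1.91 s.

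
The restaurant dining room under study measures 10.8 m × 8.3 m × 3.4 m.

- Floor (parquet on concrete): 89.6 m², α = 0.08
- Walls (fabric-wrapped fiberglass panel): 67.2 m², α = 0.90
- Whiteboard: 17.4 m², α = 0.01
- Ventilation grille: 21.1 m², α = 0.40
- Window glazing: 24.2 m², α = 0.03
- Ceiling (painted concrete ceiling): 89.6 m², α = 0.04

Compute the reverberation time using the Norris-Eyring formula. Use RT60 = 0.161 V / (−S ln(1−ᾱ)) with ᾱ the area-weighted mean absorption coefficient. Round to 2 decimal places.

S = Σ Sᵢ = 309.1 m².
Σ(Sᵢαᵢ) = 89.6×0.08 + 67.2×0.90 + 17.4×0.01 + 21.1×0.40 + 24.2×0.03 + 89.6×0.04 = 80.572.
ᾱ = 80.572 / 309.1 = 0.2607.
−S·ln(1−ᾱ) = −309.1 × ln(1 − 0.2607) = 93.364.
V = 10.8 × 8.3 × 3.4 = 304.776 m³.
RT60 = 0.161 × 304.776 / 93.364 = 0.53 s.

0.53 s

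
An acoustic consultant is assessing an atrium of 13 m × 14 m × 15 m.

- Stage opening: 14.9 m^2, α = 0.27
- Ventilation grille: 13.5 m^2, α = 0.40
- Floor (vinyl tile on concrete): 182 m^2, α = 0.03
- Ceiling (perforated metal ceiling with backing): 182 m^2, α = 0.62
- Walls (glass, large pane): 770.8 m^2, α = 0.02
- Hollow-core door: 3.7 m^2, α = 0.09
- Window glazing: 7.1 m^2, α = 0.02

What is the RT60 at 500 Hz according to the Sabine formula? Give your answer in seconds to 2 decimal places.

Total absorption A = 14.9×0.27 + 13.5×0.40 + 182×0.03 + 182×0.62 + 770.8×0.02 + 3.7×0.09 + 7.1×0.02
  = 4.023 + 5.400 + 5.460 + 112.840 + 15.416 + 0.333 + 0.142 = 143.614 m^2 sabins.
Room volume: 2730 m³.
T = 0.161 V/A = 0.161·2730/143.614 = 3.06 s.

3.06 s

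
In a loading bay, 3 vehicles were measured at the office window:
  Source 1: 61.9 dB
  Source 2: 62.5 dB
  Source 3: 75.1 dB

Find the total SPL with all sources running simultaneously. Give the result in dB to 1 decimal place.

75.5 dB

Sum in the linear (power) domain: Σ 10^(Lᵢ/10) = 10^(61.9/10) + 10^(62.5/10) + 10^(75.1/10) = 3.569e+07.
L_total = 10·log₁₀(3.569e+07) = 75.5 dB.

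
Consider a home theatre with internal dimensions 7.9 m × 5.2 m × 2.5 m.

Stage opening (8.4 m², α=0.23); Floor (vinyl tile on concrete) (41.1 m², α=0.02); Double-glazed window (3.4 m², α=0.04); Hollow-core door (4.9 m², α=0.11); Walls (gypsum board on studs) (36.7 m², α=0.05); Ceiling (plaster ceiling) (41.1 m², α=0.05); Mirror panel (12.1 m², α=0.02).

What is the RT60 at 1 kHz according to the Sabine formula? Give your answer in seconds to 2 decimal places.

A = Σ Sᵢαᵢ = 8.4*0.23 + 41.1*0.02 + 3.4*0.04 + 4.9*0.11 + 36.7*0.05 + 41.1*0.05 + 12.1*0.02 = 7.561 sabins.
V = 7.9·5.2·2.5 = 102.7 m³.
T = 0.161 V/A = 0.161·102.7/7.561 = 2.19 s.

2.19 seconds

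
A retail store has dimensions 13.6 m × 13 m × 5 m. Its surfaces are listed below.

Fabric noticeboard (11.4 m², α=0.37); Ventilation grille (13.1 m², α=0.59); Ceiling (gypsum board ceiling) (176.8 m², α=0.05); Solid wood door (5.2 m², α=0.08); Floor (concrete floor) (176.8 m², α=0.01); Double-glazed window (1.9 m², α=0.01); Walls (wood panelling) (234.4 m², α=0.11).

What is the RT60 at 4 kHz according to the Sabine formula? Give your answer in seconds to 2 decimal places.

2.92 s

Summing Sᵢαᵢ: 4.218 + 7.729 + 8.840 + 0.416 + 1.768 + 0.019 + 25.784 → A = 48.774 sabins.
Room volume: 884 m³.
Sabine: RT60 = 0.161 × 884 / 48.774 = 2.92 s.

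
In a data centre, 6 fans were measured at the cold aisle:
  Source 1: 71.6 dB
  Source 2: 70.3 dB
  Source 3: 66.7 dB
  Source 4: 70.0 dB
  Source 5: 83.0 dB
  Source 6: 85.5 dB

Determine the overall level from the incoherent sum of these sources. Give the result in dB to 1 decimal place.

87.7 dB

Sum in the linear (power) domain: Σ 10^(Lᵢ/10) = 10^(71.6/10) + 10^(70.3/10) + 10^(66.7/10) + 10^(70.0/10) + 10^(83.0/10) + 10^(85.5/10) = 5.942e+08.
L_total = 10·log₁₀(5.942e+08) = 87.7 dB.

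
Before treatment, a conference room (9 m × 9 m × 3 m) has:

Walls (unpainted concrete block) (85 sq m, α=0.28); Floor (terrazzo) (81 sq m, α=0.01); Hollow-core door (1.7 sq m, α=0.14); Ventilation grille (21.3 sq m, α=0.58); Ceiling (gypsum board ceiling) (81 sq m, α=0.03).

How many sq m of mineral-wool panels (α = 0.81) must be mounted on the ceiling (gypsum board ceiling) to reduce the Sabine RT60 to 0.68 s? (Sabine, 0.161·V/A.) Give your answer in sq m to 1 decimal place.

23.0

Equivalent absorption area: A₁ = 85×0.28 + 81×0.01 + 1.7×0.14 + 21.3×0.58 + 81×0.03 = 39.632 sq m.
Required A₂ = 0.161·243/0.68 = 57.534 sabins.
ΔA needed = 57.534 − 39.632 = 17.902 sabins.
Each sq m of panel replacing the ceiling (gypsum board ceiling) adds (0.81 − 0.03) = 0.78 sabins.
Panel area = 17.902 / 0.78 = 23.0 sq m.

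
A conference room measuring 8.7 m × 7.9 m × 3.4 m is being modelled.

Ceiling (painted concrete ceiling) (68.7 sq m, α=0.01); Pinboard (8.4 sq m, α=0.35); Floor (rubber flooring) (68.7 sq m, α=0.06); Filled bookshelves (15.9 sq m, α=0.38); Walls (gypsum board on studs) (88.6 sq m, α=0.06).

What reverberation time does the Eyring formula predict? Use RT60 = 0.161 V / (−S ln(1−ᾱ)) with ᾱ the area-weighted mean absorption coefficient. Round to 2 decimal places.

S = Σ Sᵢ = 250.3 sq m.
Absorption A = 68.7·0.01 + 8.4·0.35 + 68.7·0.06 + 15.9·0.38 + 88.6·0.06 = 19.107 sabins.
Mean coefficient ᾱ = A/S = 0.0763.
−S·ln(1−ᾱ) = −250.3 × ln(1 − 0.0763) = 19.866.
V = 8.7 × 7.9 × 3.4 = 233.682 m³.
RT60 = 0.161 × 233.682 / 19.866 = 1.89 s.

1.89 s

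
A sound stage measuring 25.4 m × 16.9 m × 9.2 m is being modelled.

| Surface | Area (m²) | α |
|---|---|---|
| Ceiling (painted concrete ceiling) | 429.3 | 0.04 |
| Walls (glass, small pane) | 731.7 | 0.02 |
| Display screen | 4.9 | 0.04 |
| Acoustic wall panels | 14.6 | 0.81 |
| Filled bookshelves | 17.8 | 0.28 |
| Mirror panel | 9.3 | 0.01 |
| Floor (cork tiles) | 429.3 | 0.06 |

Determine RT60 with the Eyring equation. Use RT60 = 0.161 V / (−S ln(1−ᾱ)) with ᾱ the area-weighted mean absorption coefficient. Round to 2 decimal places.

S = Σ Sᵢ = 1636.9 m².
Absorption A = 429.3·0.04 + 731.7·0.02 + 4.9·0.04 + 14.6·0.81 + 17.8·0.28 + 9.3·0.01 + 429.3·0.06 = 74.663 sabins.
ᾱ = 74.663 / 1636.9 = 0.0456.
−S·ln(1−ᾱ) = −1636.9 × ln(1 − 0.0456) = 76.398.
V = 25.4 × 16.9 × 9.2 = 3949.192 m³.
T = 0.161·V/[−S·ln(1−ᾱ)] = 0.161·3949.192/76.398 = 8.32 s.

8.32 seconds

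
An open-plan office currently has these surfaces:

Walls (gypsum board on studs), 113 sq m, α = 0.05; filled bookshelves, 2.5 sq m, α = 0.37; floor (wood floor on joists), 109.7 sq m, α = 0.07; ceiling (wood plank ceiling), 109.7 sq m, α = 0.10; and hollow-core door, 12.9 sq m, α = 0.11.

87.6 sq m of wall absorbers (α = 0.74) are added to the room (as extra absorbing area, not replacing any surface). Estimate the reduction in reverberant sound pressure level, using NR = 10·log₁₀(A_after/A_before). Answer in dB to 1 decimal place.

5.4 dB

Summing Sᵢαᵢ: 5.650 + 0.925 + 7.679 + 10.970 + 1.419 → A_before = 26.643 sabins.
Treatment contributes 87.6·0.74 = 64.824 sabins.
New total A_after = 91.467 sabins.
Reduction = 10 log₁₀(A_after/A_before) = 10 log₁₀(3.4331) = 5.4 dB.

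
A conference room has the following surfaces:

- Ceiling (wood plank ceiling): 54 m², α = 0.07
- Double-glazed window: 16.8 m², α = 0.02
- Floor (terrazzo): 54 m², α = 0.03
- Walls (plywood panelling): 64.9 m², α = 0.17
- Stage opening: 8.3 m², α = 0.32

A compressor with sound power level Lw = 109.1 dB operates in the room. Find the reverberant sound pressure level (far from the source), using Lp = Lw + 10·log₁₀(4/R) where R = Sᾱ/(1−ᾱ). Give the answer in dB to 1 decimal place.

A = 19.425 sabins; S = 198.0 m².
ᾱ = 0.0981, so room constant R = A/(1−ᾱ) = 21.538 m².
Lp = 109.1 + 10·log₁₀(4/21.538) = 109.1 + (-7.31) = 101.8 dB.

101.8 dB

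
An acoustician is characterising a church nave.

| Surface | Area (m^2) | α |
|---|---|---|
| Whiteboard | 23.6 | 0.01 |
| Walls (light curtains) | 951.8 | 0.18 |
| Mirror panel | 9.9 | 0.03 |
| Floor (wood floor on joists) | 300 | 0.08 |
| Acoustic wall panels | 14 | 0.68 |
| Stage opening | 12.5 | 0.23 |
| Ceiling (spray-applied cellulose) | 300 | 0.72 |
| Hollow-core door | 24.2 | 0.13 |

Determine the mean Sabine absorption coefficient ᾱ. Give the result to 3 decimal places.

S = Σ Sᵢ = 23.6 + 951.8 + 9.9 + 300 + 14 + 12.5 + 300 + 24.2 = 1636.0 m^2.
Weighted sum Σ Sα = 427.398.
ᾱ = A/S = 0.261.

0.261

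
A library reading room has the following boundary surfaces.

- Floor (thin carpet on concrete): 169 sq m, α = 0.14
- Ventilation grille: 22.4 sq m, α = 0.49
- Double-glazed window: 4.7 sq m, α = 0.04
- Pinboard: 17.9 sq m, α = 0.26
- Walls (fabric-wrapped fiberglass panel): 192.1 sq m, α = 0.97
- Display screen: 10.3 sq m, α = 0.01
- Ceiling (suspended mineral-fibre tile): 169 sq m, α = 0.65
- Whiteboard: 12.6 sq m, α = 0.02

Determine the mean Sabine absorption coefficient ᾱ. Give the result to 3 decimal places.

0.562

Total surface area S = 598.0 sq m.
A = 169*0.14 + 22.4*0.49 + 4.7*0.04 + 17.9*0.26 + 192.1*0.97 + 10.3*0.01 + 169*0.65 + 12.6*0.02 = 336.020 sabins.
ᾱ = 336.020 / 598.0 = 0.562.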